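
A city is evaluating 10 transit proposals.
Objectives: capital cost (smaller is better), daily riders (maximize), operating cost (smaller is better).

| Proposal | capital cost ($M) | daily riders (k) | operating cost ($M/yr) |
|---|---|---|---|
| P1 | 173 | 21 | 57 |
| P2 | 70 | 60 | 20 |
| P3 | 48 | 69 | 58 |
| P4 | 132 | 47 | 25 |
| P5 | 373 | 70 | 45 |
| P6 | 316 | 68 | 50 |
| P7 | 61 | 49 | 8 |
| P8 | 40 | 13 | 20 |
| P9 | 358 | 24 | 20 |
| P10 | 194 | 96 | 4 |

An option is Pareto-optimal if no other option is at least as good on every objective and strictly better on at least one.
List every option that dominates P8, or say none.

P1: worse on capital cost (173 vs 40).
P2: worse on capital cost (70 vs 40).
P3: worse on capital cost (48 vs 40).
P4: worse on capital cost (132 vs 40).
P5: worse on capital cost (373 vs 40).
P6: worse on capital cost (316 vs 40).
P7: worse on capital cost (61 vs 40).
P9: worse on capital cost (358 vs 40).
P10: worse on capital cost (194 vs 40).
No option dominates P8.

none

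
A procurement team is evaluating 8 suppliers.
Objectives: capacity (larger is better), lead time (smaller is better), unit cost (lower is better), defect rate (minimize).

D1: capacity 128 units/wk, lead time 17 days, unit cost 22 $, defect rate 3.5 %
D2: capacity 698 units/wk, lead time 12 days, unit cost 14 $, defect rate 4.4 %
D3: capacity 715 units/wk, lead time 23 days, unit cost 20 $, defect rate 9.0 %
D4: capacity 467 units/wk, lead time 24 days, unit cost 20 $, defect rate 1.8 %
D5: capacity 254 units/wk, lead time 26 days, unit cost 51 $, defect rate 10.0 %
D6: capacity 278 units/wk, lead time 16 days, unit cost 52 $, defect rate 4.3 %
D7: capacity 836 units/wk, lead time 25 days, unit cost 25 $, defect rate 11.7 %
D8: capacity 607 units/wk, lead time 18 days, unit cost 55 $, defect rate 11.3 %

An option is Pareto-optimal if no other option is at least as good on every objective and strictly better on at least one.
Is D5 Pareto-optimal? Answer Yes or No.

No

D2 vs D5: capacity 698≥254, lead time 12≤26, unit cost 14≤51, defect rate 4.4≤10.0 — D2 is at least as good on every objective and strictly better on at least one, so D2 dominates D5.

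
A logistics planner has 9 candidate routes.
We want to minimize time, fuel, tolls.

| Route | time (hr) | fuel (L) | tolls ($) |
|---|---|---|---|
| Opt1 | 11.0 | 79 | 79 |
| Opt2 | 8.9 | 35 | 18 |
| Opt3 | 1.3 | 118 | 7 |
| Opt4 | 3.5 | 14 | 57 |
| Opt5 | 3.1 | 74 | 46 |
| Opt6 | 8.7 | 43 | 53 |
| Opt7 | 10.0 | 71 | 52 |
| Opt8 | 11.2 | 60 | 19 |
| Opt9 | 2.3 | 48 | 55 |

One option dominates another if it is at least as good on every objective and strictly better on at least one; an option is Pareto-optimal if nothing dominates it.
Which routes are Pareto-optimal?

Opt1: dominated by Opt2 (time 8.9≤11.0, fuel 35≤79, tolls 18≤79).
Opt2: not dominated.
Opt3: not dominated (best time).
Opt4: not dominated (best fuel).
Opt5: not dominated.
Opt6: not dominated.
Opt7: dominated by Opt2 (time 8.9≤10.0, fuel 35≤71, tolls 18≤52).
Opt8: dominated by Opt2 (time 8.9≤11.2, fuel 35≤60, tolls 18≤19).
Opt9: not dominated.

Opt2, Opt3, Opt4, Opt5, Opt6, Opt9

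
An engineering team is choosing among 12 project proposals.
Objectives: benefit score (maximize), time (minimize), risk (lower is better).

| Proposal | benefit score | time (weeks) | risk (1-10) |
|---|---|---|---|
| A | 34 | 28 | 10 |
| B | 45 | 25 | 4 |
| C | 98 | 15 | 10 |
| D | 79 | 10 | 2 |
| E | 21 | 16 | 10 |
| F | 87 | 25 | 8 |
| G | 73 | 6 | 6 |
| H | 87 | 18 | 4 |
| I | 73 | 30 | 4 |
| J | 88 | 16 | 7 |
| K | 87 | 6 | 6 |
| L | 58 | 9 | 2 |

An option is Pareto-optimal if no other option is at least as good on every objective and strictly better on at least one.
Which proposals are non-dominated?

A: dominated by B (benefit score 45≥34, time 25≤28, risk 4≤10).
B: dominated by D (benefit score 79≥45, time 10≤25, risk 2≤4).
C: not dominated (best benefit score).
D: not dominated.
E: dominated by C (benefit score 98≥21, time 15≤16, risk 10≤10).
F: dominated by H (benefit score 87≥87, time 18≤25, risk 4≤8).
G: dominated by K (benefit score 87≥73, time 6≤6, risk 6≤6).
H: not dominated.
I: dominated by D (benefit score 79≥73, time 10≤30, risk 2≤4).
J: not dominated.
K: not dominated.
L: not dominated.

C, D, H, J, K, L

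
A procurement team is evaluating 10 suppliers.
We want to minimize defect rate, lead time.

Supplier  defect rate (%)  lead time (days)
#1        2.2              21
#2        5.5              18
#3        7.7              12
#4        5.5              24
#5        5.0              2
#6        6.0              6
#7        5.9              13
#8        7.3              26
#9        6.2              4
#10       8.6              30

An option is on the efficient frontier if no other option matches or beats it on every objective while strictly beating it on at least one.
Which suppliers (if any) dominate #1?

#2: worse on defect rate (5.5 vs 2.2).
#3: worse on defect rate (7.7 vs 2.2).
#4: worse on defect rate (5.5 vs 2.2).
#5: worse on defect rate (5.0 vs 2.2).
#6: worse on defect rate (6.0 vs 2.2).
#7: worse on defect rate (5.9 vs 2.2).
#8: worse on defect rate (7.3 vs 2.2).
#9: worse on defect rate (6.2 vs 2.2).
#10: worse on defect rate (8.6 vs 2.2).
No option dominates #1.

none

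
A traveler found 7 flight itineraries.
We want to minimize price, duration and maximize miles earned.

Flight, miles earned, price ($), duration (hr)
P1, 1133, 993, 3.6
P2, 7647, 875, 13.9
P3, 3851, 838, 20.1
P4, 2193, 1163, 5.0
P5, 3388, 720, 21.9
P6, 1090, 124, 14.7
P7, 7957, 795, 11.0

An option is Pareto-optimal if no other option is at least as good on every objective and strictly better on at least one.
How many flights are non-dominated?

P1: not dominated (best duration).
P2: dominated by P7 (miles earned 7957≥7647, price 795≤875, duration 11.0≤13.9).
P3: dominated by P7 (miles earned 7957≥3851, price 795≤838, duration 11.0≤20.1).
P4: not dominated.
P5: not dominated.
P6: not dominated (best price).
P7: not dominated (best miles earned).
Pareto-optimal: P1, P4, P5, P6, P7 → 5.

5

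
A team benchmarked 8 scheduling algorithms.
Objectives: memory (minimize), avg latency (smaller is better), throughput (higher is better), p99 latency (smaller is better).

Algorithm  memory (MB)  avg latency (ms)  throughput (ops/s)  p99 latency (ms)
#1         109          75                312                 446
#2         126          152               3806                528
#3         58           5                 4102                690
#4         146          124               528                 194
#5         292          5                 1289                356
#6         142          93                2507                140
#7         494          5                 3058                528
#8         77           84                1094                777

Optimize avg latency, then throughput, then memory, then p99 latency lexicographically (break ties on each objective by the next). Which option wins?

#3

First minimize avg latency: best is 5, kept {#3, #5, #7}.
Then maximize throughput: best is 4102, kept {#3}.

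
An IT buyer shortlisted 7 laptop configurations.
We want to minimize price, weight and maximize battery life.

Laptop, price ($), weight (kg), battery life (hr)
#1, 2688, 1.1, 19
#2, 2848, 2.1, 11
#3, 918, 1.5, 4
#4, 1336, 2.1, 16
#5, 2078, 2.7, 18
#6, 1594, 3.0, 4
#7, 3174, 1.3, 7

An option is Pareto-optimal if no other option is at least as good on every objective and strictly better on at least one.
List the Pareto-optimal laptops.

#1: not dominated (best weight).
#2: dominated by #1 (price 2688≤2848, weight 1.1≤2.1, battery life 19≥11).
#3: not dominated (best price).
#4: not dominated.
#5: not dominated.
#6: dominated by #3 (price 918≤1594, weight 1.5≤3.0, battery life 4≥4).
#7: dominated by #1 (price 2688≤3174, weight 1.1≤1.3, battery life 19≥7).

#1, #3, #4, #5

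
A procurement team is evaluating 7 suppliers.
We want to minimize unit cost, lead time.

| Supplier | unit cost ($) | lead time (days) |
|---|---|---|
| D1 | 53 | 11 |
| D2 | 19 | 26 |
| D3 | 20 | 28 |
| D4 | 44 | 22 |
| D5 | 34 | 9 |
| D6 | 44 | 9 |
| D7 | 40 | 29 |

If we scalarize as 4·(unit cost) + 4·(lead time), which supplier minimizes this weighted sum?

D5

D1: 4·53 + 4·11 = 256
D2: 4·19 + 4·26 = 180
D3: 4·20 + 4·28 = 192
D4: 4·44 + 4·22 = 264
D5: 4·34 + 4·9 = 172
D6: 4·44 + 4·9 = 212
D7: 4·40 + 4·29 = 276
Lowest: D5 at 172.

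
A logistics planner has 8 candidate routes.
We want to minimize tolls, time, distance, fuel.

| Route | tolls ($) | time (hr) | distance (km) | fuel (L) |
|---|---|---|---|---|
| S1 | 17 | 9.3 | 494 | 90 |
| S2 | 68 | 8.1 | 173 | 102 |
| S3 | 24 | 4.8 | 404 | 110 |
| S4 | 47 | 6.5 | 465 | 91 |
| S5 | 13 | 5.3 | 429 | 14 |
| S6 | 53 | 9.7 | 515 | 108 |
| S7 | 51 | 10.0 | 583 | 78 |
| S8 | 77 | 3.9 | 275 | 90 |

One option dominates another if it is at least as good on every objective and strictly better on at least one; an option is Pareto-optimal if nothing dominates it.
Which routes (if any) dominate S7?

S5: tolls 13≤51, time 5.3≤10.0, distance 429≤583, fuel 14≤78 — dominates S7.
Others (S1, S2, S3, S4, S6, S8) are each worse than S7 on at least one objective.

S5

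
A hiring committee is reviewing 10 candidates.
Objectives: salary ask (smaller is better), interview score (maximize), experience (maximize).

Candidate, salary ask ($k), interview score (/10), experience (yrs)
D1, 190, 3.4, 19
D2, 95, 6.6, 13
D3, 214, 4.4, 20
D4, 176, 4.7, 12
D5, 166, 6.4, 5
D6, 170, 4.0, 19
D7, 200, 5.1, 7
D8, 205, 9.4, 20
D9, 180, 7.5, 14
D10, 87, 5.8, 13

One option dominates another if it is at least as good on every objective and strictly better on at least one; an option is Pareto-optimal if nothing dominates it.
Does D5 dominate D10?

No

D5 vs D10: D5 is worse on salary ask (166 vs 87), so it does not dominate D10.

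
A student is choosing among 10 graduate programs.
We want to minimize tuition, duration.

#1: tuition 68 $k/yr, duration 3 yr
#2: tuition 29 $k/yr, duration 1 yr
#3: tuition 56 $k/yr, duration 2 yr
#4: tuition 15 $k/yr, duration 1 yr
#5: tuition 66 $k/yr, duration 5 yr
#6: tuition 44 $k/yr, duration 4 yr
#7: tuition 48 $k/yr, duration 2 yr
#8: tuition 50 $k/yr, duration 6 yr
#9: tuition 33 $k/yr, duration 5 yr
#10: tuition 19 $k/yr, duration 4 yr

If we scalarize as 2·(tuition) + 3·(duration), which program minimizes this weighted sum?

#4

#1: 2·68 + 3·3 = 145
#2: 2·29 + 3·1 = 61
#3: 2·56 + 3·2 = 118
#4: 2·15 + 3·1 = 33
#5: 2·66 + 3·5 = 147
#6: 2·44 + 3·4 = 100
#7: 2·48 + 3·2 = 102
#8: 2·50 + 3·6 = 118
#9: 2·33 + 3·5 = 81
#10: 2·19 + 3·4 = 50
Lowest: #4 at 33.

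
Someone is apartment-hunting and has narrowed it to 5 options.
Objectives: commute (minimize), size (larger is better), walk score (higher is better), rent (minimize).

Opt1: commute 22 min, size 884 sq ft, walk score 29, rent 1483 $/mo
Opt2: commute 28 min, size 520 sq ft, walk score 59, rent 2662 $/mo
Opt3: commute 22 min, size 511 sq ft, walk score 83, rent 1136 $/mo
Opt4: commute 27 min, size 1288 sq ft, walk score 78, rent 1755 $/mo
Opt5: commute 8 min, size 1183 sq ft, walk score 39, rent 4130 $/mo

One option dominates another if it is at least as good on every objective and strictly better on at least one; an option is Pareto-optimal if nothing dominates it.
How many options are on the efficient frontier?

Opt1: not dominated.
Opt2: dominated by Opt4 (commute 27≤28, size 1288≥520, walk score 78≥59, rent 1755≤2662).
Opt3: not dominated (best walk score).
Opt4: not dominated (best size).
Opt5: not dominated (best commute).
Pareto-optimal: Opt1, Opt3, Opt4, Opt5 → 4.

4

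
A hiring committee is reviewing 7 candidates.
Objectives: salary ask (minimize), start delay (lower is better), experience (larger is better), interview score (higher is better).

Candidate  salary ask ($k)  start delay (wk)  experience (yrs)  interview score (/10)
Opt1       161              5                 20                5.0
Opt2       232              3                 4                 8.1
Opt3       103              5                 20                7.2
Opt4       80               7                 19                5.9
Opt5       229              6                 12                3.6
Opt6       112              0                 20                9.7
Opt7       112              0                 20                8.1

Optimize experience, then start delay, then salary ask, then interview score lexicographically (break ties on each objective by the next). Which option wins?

First maximize experience: best is 20, kept {Opt1, Opt3, Opt6, Opt7}.
Then minimize start delay: best is 0, kept {Opt6, Opt7}.
Then minimize salary ask: best is 112, kept {Opt6, Opt7}.
Then maximize interview score: best is 9.7, kept {Opt6}.

Opt6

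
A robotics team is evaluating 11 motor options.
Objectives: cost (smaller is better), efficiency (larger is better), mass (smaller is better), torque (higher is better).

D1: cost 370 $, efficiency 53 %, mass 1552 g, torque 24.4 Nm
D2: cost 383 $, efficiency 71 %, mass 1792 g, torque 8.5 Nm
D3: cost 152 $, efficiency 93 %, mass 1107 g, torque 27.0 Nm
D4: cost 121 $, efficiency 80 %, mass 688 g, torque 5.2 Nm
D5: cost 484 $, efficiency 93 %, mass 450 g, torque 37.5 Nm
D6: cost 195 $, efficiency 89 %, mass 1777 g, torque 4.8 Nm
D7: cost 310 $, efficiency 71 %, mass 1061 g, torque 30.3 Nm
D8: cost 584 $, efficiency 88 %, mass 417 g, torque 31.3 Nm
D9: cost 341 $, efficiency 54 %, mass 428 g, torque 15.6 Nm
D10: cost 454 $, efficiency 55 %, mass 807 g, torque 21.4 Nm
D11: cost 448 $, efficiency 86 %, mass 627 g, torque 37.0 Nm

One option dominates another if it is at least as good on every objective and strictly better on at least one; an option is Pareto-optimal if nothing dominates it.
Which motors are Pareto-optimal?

D3, D4, D5, D7, D8, D9, D11

D1: dominated by D3 (cost 152≤370, efficiency 93≥53, mass 1107≤1552, torque 27.0≥24.4).
D2: dominated by D3 (cost 152≤383, efficiency 93≥71, mass 1107≤1792, torque 27.0≥8.5).
D3: not dominated.
D4: not dominated (best cost).
D5: not dominated (best torque).
D6: dominated by D3 (cost 152≤195, efficiency 93≥89, mass 1107≤1777, torque 27.0≥4.8).
D7: not dominated.
D8: not dominated (best mass).
D9: not dominated.
D10: dominated by D11 (cost 448≤454, efficiency 86≥55, mass 627≤807, torque 37.0≥21.4).
D11: not dominated.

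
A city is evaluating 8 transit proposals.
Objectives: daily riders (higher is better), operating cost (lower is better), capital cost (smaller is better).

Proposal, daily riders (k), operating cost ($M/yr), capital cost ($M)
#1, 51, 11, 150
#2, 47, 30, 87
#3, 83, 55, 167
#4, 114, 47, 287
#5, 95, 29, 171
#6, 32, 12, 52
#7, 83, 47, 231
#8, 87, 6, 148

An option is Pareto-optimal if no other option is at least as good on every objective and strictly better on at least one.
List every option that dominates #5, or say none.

none

#1: worse on daily riders (51 vs 95).
#2: worse on daily riders (47 vs 95).
#3: worse on daily riders (83 vs 95).
#4: worse on operating cost (47 vs 29).
#6: worse on daily riders (32 vs 95).
#7: worse on daily riders (83 vs 95).
#8: worse on daily riders (87 vs 95).
No option dominates #5.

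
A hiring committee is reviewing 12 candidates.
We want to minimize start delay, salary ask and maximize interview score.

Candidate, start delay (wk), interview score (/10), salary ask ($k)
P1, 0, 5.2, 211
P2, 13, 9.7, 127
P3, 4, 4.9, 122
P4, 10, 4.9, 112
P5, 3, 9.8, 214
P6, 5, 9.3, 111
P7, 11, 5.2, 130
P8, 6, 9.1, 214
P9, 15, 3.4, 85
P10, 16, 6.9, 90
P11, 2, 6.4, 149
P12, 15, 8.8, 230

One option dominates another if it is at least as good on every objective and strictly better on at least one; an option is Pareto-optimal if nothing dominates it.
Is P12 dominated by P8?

P8 vs P12: start delay 6≤15, interview score 9.1≥8.8, salary ask 214≤230 — P8 is at least as good on every objective with at least one strict improvement.

Yes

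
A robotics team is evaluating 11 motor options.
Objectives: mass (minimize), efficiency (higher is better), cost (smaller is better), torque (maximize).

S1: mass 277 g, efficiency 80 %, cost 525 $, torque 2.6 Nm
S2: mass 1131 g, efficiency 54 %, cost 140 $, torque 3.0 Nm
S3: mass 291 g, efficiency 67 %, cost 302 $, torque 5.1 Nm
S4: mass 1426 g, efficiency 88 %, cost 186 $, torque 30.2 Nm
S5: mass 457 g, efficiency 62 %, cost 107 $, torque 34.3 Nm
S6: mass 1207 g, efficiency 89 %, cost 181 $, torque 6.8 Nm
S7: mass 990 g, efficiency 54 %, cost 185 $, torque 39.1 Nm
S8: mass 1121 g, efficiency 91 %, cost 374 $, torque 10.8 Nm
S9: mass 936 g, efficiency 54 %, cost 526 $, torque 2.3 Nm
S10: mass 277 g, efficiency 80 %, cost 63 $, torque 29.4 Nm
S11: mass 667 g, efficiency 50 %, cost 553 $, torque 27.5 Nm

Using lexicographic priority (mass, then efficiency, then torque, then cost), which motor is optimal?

S10

First minimize mass: best is 277, kept {S1, S10}.
Then maximize efficiency: best is 80, kept {S1, S10}.
Then maximize torque: best is 29.4, kept {S10}.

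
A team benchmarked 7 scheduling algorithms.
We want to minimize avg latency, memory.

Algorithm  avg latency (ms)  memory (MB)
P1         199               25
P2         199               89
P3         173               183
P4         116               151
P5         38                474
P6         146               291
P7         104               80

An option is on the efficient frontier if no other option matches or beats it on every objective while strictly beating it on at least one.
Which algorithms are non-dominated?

P1, P5, P7

P1: not dominated (best memory).
P2: dominated by P1 (avg latency 199≤199, memory 25≤89).
P3: dominated by P4 (avg latency 116≤173, memory 151≤183).
P4: dominated by P7 (avg latency 104≤116, memory 80≤151).
P5: not dominated (best avg latency).
P6: dominated by P4 (avg latency 116≤146, memory 151≤291).
P7: not dominated.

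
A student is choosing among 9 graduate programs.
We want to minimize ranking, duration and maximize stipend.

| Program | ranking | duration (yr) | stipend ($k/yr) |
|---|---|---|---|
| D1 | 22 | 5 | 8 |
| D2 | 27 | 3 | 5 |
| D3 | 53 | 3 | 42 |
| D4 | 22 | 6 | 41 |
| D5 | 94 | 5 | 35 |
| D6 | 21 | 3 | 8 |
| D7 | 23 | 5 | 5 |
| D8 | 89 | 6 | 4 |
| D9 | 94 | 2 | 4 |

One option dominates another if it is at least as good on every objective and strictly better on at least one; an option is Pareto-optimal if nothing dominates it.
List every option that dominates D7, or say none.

D1, D6

D1: ranking 22≤23, duration 5≤5, stipend 8≥5 — dominates D7.
D6: ranking 21≤23, duration 3≤5, stipend 8≥5 — dominates D7.
Others (D2, D3, D4, D5, D8, D9) are each worse than D7 on at least one objective.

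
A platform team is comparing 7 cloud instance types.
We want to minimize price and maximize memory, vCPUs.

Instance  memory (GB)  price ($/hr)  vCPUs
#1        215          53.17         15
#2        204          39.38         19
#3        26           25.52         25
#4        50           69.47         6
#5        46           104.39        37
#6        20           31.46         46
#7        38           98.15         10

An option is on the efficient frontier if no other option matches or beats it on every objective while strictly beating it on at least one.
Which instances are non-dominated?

#1: not dominated (best memory).
#2: not dominated.
#3: not dominated (best price).
#4: dominated by #1 (memory 215≥50, price 53.17≤69.47, vCPUs 15≥6).
#5: not dominated.
#6: not dominated (best vCPUs).
#7: dominated by #1 (memory 215≥38, price 53.17≤98.15, vCPUs 15≥10).

#1, #2, #3, #5, #6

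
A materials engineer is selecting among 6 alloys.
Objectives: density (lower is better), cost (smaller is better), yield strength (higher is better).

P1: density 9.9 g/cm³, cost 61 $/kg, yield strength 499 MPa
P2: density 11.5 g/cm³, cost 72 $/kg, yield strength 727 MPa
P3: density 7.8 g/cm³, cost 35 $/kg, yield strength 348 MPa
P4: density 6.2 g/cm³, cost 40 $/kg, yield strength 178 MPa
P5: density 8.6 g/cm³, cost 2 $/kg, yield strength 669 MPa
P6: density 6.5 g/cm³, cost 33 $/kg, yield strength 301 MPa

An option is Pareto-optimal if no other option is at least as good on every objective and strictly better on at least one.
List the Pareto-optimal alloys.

P2, P3, P4, P5, P6

P1: dominated by P5 (density 8.6≤9.9, cost 2≤61, yield strength 669≥499).
P2: not dominated (best yield strength).
P3: not dominated.
P4: not dominated (best density).
P5: not dominated (best cost).
P6: not dominated.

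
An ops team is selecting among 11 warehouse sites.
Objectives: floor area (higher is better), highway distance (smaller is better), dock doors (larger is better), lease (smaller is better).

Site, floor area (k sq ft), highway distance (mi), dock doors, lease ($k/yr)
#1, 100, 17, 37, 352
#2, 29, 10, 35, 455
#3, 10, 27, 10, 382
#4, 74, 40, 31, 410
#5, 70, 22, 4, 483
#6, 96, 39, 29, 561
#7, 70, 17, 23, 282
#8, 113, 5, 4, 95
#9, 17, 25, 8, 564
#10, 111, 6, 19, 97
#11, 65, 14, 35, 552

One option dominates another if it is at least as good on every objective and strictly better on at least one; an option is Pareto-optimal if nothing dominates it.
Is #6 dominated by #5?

#5 vs #6: #5 is worse on floor area (70 vs 96), so it does not dominate #6.

No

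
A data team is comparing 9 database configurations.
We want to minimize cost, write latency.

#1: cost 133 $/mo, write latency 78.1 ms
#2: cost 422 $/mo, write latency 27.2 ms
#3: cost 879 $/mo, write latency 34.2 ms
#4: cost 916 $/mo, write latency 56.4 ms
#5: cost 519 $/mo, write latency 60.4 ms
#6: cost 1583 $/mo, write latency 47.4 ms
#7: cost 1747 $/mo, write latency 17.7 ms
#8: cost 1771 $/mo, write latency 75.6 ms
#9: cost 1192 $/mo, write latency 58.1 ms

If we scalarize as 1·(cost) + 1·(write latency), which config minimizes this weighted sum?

#1

#1: 1·133 + 1·78.1 = 211.1
#2: 1·422 + 1·27.2 = 449.2
#3: 1·879 + 1·34.2 = 913.2
#4: 1·916 + 1·56.4 = 972.4
#5: 1·519 + 1·60.4 = 579.4
#6: 1·1583 + 1·47.4 = 1630.4
#7: 1·1747 + 1·17.7 = 1764.7
#8: 1·1771 + 1·75.6 = 1846.6
#9: 1·1192 + 1·58.1 = 1250.1
Lowest: #1 at 211.1.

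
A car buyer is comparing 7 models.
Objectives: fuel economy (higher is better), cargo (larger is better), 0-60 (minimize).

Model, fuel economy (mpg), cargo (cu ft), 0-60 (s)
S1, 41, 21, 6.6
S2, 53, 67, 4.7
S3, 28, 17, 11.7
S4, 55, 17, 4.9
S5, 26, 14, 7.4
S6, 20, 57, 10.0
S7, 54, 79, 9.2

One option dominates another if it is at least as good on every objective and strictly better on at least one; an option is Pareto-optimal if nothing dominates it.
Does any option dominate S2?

No

S1: worse on fuel economy (41 vs 53).
S3: worse on fuel economy (28 vs 53).
S4: worse on cargo (17 vs 67).
S5: worse on fuel economy (26 vs 53).
S6: worse on fuel economy (20 vs 53).
S7: worse on 0-60 (9.2 vs 4.7).
No option is at least as good as S2 on every objective and strictly better on one.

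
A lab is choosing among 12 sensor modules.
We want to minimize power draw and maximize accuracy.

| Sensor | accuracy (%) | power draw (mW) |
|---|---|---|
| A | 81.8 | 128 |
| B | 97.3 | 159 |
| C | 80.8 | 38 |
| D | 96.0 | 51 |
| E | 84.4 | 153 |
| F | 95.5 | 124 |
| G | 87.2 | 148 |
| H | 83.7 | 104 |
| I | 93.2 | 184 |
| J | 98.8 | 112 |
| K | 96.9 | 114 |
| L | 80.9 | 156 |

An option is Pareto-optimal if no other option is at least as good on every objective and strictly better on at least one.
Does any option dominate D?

A: worse on accuracy (81.8 vs 96.0).
B: worse on power draw (159 vs 51).
C: worse on accuracy (80.8 vs 96.0).
E: worse on accuracy (84.4 vs 96.0).
F: worse on accuracy (95.5 vs 96.0).
G: worse on accuracy (87.2 vs 96.0).
H: worse on accuracy (83.7 vs 96.0).
I: worse on accuracy (93.2 vs 96.0).
J: worse on power draw (112 vs 51).
K: worse on power draw (114 vs 51).
L: worse on accuracy (80.9 vs 96.0).
No option is at least as good as D on every objective and strictly better on one.

No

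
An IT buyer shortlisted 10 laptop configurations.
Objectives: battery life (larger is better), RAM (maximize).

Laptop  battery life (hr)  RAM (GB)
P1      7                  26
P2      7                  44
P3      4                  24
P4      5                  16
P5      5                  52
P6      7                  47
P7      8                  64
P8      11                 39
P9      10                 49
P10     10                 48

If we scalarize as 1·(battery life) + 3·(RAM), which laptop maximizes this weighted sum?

P7

P1: 1·7 + 3·26 = 85
P2: 1·7 + 3·44 = 139
P3: 1·4 + 3·24 = 76
P4: 1·5 + 3·16 = 53
P5: 1·5 + 3·52 = 161
P6: 1·7 + 3·47 = 148
P7: 1·8 + 3·64 = 200
P8: 1·11 + 3·39 = 128
P9: 1·10 + 3·49 = 157
P10: 1·10 + 3·48 = 154
Highest: P7 at 200.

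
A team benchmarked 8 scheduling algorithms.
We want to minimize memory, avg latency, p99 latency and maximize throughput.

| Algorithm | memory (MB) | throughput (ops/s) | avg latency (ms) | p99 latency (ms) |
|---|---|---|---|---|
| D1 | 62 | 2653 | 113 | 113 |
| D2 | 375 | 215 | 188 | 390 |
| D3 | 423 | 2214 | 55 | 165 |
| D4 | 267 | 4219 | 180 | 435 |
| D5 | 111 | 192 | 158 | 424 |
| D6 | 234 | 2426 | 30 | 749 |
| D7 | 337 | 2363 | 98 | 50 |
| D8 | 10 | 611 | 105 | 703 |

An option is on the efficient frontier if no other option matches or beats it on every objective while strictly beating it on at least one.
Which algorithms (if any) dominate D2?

D1, D7

D1: memory 62≤375, throughput 2653≥215, avg latency 113≤188, p99 latency 113≤390 — dominates D2.
D7: memory 337≤375, throughput 2363≥215, avg latency 98≤188, p99 latency 50≤390 — dominates D2.
Others (D3, D4, D5, D6, D8) are each worse than D2 on at least one objective.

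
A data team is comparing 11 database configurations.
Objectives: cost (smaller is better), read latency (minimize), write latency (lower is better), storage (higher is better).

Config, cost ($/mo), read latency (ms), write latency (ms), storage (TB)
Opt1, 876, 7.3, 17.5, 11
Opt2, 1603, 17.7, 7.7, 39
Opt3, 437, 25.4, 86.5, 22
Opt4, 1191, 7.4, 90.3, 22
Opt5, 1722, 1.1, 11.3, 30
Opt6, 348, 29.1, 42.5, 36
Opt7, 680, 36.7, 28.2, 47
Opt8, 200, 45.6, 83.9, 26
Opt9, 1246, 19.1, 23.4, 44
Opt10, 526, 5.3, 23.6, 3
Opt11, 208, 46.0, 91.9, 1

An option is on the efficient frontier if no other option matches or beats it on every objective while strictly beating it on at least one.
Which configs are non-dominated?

Opt1: not dominated.
Opt2: not dominated (best write latency).
Opt3: not dominated.
Opt4: not dominated.
Opt5: not dominated (best read latency).
Opt6: not dominated.
Opt7: not dominated (best storage).
Opt8: not dominated (best cost).
Opt9: not dominated.
Opt10: not dominated.
Opt11: dominated by Opt8 (cost 200≤208, read latency 45.6≤46.0, write latency 83.9≤91.9, storage 26≥1).

Opt1, Opt2, Opt3, Opt4, Opt5, Opt6, Opt7, Opt8, Opt9, Opt10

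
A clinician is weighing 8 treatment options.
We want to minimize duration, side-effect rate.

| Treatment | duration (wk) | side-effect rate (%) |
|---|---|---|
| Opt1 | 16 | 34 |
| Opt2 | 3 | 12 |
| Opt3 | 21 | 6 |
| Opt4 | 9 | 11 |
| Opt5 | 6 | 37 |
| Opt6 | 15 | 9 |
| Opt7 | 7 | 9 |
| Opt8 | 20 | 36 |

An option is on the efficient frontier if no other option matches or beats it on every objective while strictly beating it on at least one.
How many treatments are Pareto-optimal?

Opt1: dominated by Opt2 (duration 3≤16, side-effect rate 12≤34).
Opt2: not dominated (best duration).
Opt3: not dominated (best side-effect rate).
Opt4: dominated by Opt7 (duration 7≤9, side-effect rate 9≤11).
Opt5: dominated by Opt2 (duration 3≤6, side-effect rate 12≤37).
Opt6: dominated by Opt7 (duration 7≤15, side-effect rate 9≤9).
Opt7: not dominated.
Opt8: dominated by Opt1 (duration 16≤20, side-effect rate 34≤36).
Pareto-optimal: Opt2, Opt3, Opt7 → 3.

3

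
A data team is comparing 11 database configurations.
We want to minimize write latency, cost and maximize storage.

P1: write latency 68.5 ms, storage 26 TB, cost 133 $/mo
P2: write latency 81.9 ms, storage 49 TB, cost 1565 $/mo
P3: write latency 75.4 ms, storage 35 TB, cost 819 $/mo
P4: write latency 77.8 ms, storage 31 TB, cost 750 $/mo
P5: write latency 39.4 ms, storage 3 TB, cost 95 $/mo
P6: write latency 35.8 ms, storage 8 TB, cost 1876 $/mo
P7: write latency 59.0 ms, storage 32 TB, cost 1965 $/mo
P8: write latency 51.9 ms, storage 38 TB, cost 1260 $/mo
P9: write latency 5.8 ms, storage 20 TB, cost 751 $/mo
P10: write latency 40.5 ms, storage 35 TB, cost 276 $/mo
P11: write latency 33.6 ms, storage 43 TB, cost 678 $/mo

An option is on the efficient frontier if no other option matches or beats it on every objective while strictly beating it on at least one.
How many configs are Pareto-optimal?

6

P1: not dominated.
P2: not dominated (best storage).
P3: dominated by P10 (write latency 40.5≤75.4, storage 35≥35, cost 276≤819).
P4: dominated by P10 (write latency 40.5≤77.8, storage 35≥31, cost 276≤750).
P5: not dominated (best cost).
P6: dominated by P9 (write latency 5.8≤35.8, storage 20≥8, cost 751≤1876).
P7: dominated by P8 (write latency 51.9≤59.0, storage 38≥32, cost 1260≤1965).
P8: dominated by P11 (write latency 33.6≤51.9, storage 43≥38, cost 678≤1260).
P9: not dominated (best write latency).
P10: not dominated.
P11: not dominated.
Pareto-optimal: P1, P2, P5, P9, P10, P11 → 6.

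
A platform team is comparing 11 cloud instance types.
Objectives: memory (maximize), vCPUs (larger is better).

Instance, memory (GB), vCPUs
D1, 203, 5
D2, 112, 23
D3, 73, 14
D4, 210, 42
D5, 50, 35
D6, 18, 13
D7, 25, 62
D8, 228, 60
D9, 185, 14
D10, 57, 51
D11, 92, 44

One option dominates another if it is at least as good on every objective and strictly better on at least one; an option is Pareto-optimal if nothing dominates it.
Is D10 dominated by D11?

D11 vs D10: D11 is worse on vCPUs (44 vs 51), so it does not dominate D10.

No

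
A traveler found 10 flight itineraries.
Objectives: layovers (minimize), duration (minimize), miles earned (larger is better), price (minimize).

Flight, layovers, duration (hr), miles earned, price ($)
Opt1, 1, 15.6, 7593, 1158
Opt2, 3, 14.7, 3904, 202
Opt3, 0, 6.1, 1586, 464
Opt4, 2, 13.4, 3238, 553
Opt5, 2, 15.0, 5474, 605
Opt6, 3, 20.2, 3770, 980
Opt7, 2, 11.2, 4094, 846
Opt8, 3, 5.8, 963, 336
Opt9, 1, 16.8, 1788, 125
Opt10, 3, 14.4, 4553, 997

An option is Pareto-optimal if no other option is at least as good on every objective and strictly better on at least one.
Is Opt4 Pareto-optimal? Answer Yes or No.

Yes

Opt1: worse on duration (15.6 vs 13.4).
Opt2: worse on layovers (3 vs 2).
Opt3: worse on miles earned (1586 vs 3238).
Opt5: worse on duration (15.0 vs 13.4).
Opt6: worse on layovers (3 vs 2).
Opt7: worse on price (846 vs 553).
Opt8: worse on layovers (3 vs 2).
Opt9: worse on duration (16.8 vs 13.4).
Opt10: worse on layovers (3 vs 2).
No option is at least as good as Opt4 on every objective and strictly better on one.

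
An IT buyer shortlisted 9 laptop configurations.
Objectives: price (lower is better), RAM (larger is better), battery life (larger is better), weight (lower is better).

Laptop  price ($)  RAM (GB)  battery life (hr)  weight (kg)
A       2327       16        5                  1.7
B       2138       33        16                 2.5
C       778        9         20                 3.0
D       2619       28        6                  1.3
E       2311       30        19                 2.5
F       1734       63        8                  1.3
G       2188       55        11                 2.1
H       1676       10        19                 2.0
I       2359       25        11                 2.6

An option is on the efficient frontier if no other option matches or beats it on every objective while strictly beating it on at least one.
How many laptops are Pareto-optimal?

A: dominated by F (price 1734≤2327, RAM 63≥16, battery life 8≥5, weight 1.3≤1.7).
B: not dominated.
C: not dominated (best price).
D: dominated by F (price 1734≤2619, RAM 63≥28, battery life 8≥6, weight 1.3≤1.3).
E: not dominated.
F: not dominated (best RAM).
G: not dominated.
H: not dominated.
I: dominated by B (price 2138≤2359, RAM 33≥25, battery life 16≥11, weight 2.5≤2.6).
Pareto-optimal: B, C, E, F, G, H → 6.

6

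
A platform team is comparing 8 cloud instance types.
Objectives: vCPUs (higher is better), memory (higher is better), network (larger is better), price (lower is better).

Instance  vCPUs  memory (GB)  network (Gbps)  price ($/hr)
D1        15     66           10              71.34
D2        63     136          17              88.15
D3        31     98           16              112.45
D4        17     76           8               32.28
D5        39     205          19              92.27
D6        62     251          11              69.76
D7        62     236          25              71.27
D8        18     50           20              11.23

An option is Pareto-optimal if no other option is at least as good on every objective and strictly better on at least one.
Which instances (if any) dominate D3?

D2, D5, D7

D2: vCPUs 63≥31, memory 136≥98, network 17≥16, price 88.15≤112.45 — dominates D3.
D5: vCPUs 39≥31, memory 205≥98, network 19≥16, price 92.27≤112.45 — dominates D3.
D7: vCPUs 62≥31, memory 236≥98, network 25≥16, price 71.27≤112.45 — dominates D3.
Others (D1, D4, D6, D8) are each worse than D3 on at least one objective.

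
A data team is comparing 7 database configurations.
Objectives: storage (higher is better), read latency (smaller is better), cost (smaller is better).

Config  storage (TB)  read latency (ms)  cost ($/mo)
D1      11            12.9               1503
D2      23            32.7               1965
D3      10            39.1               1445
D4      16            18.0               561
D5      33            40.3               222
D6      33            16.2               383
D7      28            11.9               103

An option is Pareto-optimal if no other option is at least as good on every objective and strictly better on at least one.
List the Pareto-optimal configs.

D1: dominated by D7 (storage 28≥11, read latency 11.9≤12.9, cost 103≤1503).
D2: dominated by D6 (storage 33≥23, read latency 16.2≤32.7, cost 383≤1965).
D3: dominated by D4 (storage 16≥10, read latency 18.0≤39.1, cost 561≤1445).
D4: dominated by D6 (storage 33≥16, read latency 16.2≤18.0, cost 383≤561).
D5: not dominated.
D6: not dominated.
D7: not dominated (best read latency).

D5, D6, D7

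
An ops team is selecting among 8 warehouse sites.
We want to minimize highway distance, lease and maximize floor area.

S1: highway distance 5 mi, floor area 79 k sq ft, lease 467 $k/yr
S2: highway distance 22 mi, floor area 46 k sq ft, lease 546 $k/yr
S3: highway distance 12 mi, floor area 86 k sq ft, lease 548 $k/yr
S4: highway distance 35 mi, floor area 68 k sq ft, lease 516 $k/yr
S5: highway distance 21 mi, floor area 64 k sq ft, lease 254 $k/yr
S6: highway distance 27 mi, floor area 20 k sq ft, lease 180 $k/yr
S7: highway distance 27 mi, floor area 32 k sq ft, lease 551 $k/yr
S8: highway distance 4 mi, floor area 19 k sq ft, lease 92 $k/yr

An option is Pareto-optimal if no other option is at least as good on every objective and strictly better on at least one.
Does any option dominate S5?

No

S1: worse on lease (467 vs 254).
S2: worse on highway distance (22 vs 21).
S3: worse on lease (548 vs 254).
S4: worse on highway distance (35 vs 21).
S6: worse on highway distance (27 vs 21).
S7: worse on highway distance (27 vs 21).
S8: worse on floor area (19 vs 64).
No option is at least as good as S5 on every objective and strictly better on one.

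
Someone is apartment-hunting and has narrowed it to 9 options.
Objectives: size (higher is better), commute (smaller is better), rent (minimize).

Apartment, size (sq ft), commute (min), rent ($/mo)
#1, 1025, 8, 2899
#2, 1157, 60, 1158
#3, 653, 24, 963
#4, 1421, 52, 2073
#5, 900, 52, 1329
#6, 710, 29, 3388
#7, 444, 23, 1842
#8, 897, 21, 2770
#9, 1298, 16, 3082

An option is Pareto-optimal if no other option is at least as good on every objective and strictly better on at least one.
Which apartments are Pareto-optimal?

#1: not dominated (best commute).
#2: not dominated.
#3: not dominated (best rent).
#4: not dominated (best size).
#5: not dominated.
#6: dominated by #1 (size 1025≥710, commute 8≤29, rent 2899≤3388).
#7: not dominated.
#8: not dominated.
#9: not dominated.

#1, #2, #3, #4, #5, #7, #8, #9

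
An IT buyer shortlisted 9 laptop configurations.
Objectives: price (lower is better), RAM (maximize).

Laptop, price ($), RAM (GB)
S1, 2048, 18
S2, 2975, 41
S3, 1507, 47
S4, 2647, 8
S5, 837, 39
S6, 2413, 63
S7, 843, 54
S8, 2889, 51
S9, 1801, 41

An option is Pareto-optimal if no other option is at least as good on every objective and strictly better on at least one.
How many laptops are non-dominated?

3

S1: dominated by S3 (price 1507≤2048, RAM 47≥18).
S2: dominated by S3 (price 1507≤2975, RAM 47≥41).
S3: dominated by S7 (price 843≤1507, RAM 54≥47).
S4: dominated by S1 (price 2048≤2647, RAM 18≥8).
S5: not dominated (best price).
S6: not dominated (best RAM).
S7: not dominated.
S8: dominated by S6 (price 2413≤2889, RAM 63≥51).
S9: dominated by S3 (price 1507≤1801, RAM 47≥41).
Pareto-optimal: S5, S6, S7 → 3.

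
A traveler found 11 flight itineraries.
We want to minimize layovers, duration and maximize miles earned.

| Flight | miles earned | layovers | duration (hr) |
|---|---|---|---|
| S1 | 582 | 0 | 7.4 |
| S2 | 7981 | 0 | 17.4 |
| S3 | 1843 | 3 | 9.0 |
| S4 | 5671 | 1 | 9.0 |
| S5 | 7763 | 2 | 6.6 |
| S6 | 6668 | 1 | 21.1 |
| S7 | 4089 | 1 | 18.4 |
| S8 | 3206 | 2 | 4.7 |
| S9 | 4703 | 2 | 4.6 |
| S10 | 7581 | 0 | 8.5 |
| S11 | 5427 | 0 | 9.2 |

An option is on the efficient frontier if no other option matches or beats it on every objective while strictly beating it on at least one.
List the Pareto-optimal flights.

S1: not dominated.
S2: not dominated (best miles earned).
S3: dominated by S4 (miles earned 5671≥1843, layovers 1≤3, duration 9.0≤9.0).
S4: dominated by S10 (miles earned 7581≥5671, layovers 0≤1, duration 8.5≤9.0).
S5: not dominated.
S6: dominated by S2 (miles earned 7981≥6668, layovers 0≤1, duration 17.4≤21.1).
S7: dominated by S2 (miles earned 7981≥4089, layovers 0≤1, duration 17.4≤18.4).
S8: dominated by S9 (miles earned 4703≥3206, layovers 2≤2, duration 4.6≤4.7).
S9: not dominated (best duration).
S10: not dominated.
S11: dominated by S10 (miles earned 7581≥5427, layovers 0≤0, duration 8.5≤9.2).

S1, S2, S5, S9, S10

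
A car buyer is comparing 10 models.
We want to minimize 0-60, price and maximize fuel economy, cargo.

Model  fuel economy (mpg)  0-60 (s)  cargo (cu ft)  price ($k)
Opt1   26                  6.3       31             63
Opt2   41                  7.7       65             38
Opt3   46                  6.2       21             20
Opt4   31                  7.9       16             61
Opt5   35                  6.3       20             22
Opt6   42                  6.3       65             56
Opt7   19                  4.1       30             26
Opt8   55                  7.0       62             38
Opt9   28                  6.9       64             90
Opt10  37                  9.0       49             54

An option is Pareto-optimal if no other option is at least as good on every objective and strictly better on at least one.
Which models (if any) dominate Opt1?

Opt6

Opt6: fuel economy 42≥26, 0-60 6.3≤6.3, cargo 65≥31, price 56≤63 — dominates Opt1.
Others (Opt2, Opt3, Opt4, Opt5, Opt7, Opt8, Opt9, Opt10) are each worse than Opt1 on at least one objective.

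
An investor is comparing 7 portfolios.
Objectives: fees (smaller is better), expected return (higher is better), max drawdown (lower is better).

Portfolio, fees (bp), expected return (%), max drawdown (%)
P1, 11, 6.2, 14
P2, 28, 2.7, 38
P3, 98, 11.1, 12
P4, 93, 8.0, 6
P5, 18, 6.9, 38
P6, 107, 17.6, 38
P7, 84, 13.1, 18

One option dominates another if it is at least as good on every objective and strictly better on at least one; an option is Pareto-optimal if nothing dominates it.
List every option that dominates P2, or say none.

P1, P5

P1: fees 11≤28, expected return 6.2≥2.7, max drawdown 14≤38 — dominates P2.
P5: fees 18≤28, expected return 6.9≥2.7, max drawdown 38≤38 — dominates P2.
Others (P3, P4, P6, P7) are each worse than P2 on at least one objective.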